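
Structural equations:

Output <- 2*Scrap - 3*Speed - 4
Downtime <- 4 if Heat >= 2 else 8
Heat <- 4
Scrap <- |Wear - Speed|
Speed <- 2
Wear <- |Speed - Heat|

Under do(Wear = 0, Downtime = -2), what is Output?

-6

The joint intervention fixes Wear = 0, Downtime = -2, removing each variable's own equation.
Scrap = |Wear - Speed|  [with Wear=0, Speed=2]  = 2
Output = 2*Scrap - 3*Speed - 4  [with Scrap=2, Speed=2]  = -6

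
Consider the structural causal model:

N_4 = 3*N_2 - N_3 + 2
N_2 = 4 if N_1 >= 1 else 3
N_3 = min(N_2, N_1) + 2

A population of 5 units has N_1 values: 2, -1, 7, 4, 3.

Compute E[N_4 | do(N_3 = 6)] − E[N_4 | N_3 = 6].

do(N_3=6) breaks N_3's dependence on N_1. With N_3=6 fixed, N_4 across the units is 8, 5, 8, 8, 8, mean 7.4.
Observing N_3=6 restricts to units where N_3's equation naturally yields 6: N_1 ∈ {7, 4}. In that subpopulation N_4 = 8, 8, mean 8.
Difference = 7.4 − 8 = -0.6.

-0.6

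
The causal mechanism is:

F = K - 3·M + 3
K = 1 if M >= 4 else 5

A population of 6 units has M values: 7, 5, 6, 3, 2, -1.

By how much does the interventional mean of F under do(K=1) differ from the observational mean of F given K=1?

7

Under do(K=1), K's equation is replaced by K=1 for every unit. Per-unit F: -17, -11, -14, -5, -2, 7. Mean = -7.
Observing K=1 restricts to units where K's equation naturally yields 1: M ∈ {7, 5, 6}. In that subpopulation F = -17, -11, -14, mean -14.
Difference = -7 − (-14) = 7.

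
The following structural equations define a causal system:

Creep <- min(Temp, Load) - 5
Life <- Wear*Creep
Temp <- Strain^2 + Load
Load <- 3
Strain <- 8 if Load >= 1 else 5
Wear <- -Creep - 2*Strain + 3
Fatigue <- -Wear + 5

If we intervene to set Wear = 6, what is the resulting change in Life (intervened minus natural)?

Under do(Wear=6), the mechanism Wear <- -Creep - 2*Strain + 3 is discarded; Wear is fixed at 6.
Strain = 8 if Load >= 1 else 5  [with Load=3]  = 8
Temp = Strain^2 + Load  [with Strain=8, Load=3]  = 67
Creep = min(Temp, Load) - 5  [with Temp=67, Load=3]  = -2
Life = Wear*Creep  [with Wear=6, Creep=-2]  = -12
Without intervention: Strain = 8 if Load >= 1 else 5  [with Load=3]  = 8; Temp = Strain^2 + Load  [with Strain=8, Load=3]  = 67; Creep = min(Temp, Load) - 5  [with Temp=67, Load=3]  = -2; Wear = -Creep - 2*Strain + 3  [with Creep=-2, Strain=8]  = -11; Life = Wear*Creep  [with Wear=-11, Creep=-2]  = 22.
Change = -12 − 22 = -34.

-34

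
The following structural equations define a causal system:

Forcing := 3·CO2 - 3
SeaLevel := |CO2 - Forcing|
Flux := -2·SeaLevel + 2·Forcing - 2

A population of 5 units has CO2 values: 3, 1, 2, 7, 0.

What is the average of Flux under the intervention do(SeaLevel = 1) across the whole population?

Under do(SeaLevel=1), SeaLevel's equation is replaced by SeaLevel=1 for every unit. Per-unit Flux: 8, -4, 2, 32, -10. Mean = 5.6.

5.6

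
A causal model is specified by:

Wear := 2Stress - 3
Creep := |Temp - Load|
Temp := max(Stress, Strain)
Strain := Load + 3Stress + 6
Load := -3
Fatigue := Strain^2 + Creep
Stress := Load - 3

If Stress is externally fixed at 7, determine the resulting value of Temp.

Under do(Stress=7), the mechanism Stress := Load - 3 is discarded; Stress is fixed at 7.
Strain = Load + 3Stress + 6  [with Load=-3, Stress=7]  = 24
Temp = max(Stress, Strain)  [with Stress=7, Strain=24]  = 24

24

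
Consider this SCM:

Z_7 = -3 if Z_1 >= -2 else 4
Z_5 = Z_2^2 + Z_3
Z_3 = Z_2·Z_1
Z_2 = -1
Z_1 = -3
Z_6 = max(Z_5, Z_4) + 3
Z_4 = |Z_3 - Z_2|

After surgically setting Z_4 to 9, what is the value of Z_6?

Under do(Z_4=9), the mechanism Z_4 = |Z_3 - Z_2| is discarded; Z_4 is fixed at 9.
Z_3 = Z_2·Z_1  [with Z_2=-1, Z_1=-3]  = 3
Z_5 = Z_2^2 + Z_3  [with Z_2=-1, Z_3=3]  = 4
Z_6 = max(Z_5, Z_4) + 3  [with Z_5=4, Z_4=9]  = 12

12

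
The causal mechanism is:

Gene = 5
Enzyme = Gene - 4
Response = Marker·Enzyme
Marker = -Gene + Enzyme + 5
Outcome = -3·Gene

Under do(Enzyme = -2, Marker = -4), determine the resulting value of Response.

8

Setting Enzyme = -2, Marker = -4 by intervention discards those variables' equations.
Response = Marker·Enzyme  [with Marker=-4, Enzyme=-2]  = 8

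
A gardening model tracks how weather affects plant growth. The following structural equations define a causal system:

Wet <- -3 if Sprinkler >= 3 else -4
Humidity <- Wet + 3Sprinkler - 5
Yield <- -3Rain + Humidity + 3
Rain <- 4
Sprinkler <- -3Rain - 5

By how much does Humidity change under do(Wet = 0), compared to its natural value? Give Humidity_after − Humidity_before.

The intervention breaks the incoming arrows to Wet: Wet <- -3 if Sprinkler >= 3 else -4 no longer applies, and Wet = 0.
Sprinkler = -3Rain - 5  [with Rain=4]  = -17
Humidity = Wet + 3Sprinkler - 5  [with Wet=0, Sprinkler=-17]  = -56
Without intervention: Sprinkler = -3Rain - 5  [with Rain=4]  = -17; Wet = -3 if Sprinkler >= 3 else -4  [with Sprinkler=-17]  = -4; Humidity = Wet + 3Sprinkler - 5  [with Wet=-4, Sprinkler=-17]  = -60.
Change = -56 − (-60) = 4.

4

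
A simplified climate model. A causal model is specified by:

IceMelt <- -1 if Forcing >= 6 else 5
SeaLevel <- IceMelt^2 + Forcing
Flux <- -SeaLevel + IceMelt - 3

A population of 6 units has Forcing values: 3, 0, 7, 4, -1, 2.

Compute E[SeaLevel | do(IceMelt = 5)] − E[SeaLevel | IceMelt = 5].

Under do(IceMelt=5), IceMelt's equation is replaced by IceMelt=5 for every unit. Per-unit SeaLevel: 28, 25, 32, 29, 24, 27. Mean = 27.5.
Observing IceMelt=5 restricts to units where IceMelt's equation naturally yields 5: Forcing ∈ {3, 0, 4, -1, 2}. In that subpopulation SeaLevel = 28, 25, 29, 24, 27, mean 26.6.
Difference = 27.5 − 26.6 = 0.9.

0.9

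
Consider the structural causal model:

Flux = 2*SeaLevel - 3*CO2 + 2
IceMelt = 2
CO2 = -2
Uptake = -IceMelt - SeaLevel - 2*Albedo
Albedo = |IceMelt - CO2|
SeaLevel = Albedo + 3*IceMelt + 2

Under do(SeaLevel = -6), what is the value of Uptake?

-4

Under do(SeaLevel=-6), the mechanism SeaLevel = Albedo + 3*IceMelt + 2 is discarded; SeaLevel is fixed at -6.
Albedo = |IceMelt - CO2|  [with IceMelt=2, CO2=-2]  = 4
Uptake = -IceMelt - SeaLevel - 2*Albedo  [with IceMelt=2, SeaLevel=-6, Albedo=4]  = -4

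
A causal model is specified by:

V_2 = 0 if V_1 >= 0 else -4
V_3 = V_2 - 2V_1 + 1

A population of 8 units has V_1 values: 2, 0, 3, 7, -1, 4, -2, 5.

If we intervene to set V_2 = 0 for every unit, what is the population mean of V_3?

-3.5

Under do(V_2=0), V_2's equation is replaced by V_2=0 for every unit. Per-unit V_3: -3, 1, -5, -13, 3, -7, 5, -9. Mean = -3.5.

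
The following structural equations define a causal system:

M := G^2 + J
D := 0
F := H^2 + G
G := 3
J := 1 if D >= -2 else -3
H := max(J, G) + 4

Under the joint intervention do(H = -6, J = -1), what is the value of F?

The joint intervention fixes H = -6, J = -1, removing each variable's own equation.
F = H^2 + G  [with H=-6, G=3]  = 39

39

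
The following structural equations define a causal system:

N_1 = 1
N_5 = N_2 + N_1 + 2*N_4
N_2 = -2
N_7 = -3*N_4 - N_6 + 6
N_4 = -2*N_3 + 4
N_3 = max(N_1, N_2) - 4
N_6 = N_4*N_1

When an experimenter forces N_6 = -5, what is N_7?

Intervening sets N_6 = -5 and removes its equation (N_6 = N_4*N_1).
N_3 = max(N_1, N_2) - 4  [with N_1=1, N_2=-2]  = -3
N_4 = -2*N_3 + 4  [with N_3=-3]  = 10
N_7 = -3*N_4 - N_6 + 6  [with N_4=10, N_6=-5]  = -19

-19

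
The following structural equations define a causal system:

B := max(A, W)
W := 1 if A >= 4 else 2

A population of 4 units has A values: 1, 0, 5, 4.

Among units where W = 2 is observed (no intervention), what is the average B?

2

Observing W=2 restricts to units where W's equation naturally yields 2: A ∈ {1, 0}. In that subpopulation B = 2, 2, mean 2.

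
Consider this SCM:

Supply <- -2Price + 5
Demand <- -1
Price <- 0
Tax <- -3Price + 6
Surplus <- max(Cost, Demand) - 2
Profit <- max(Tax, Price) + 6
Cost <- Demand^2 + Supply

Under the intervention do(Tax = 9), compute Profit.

15

The intervention breaks the incoming arrows to Tax: Tax <- -3Price + 6 no longer applies, and Tax = 9.
Profit = max(Tax, Price) + 6  [with Tax=9, Price=0]  = 15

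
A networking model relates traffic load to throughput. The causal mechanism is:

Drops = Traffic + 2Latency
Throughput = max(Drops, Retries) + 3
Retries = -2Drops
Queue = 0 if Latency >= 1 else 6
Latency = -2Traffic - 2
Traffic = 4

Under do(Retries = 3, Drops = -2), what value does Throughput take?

Setting Retries = 3, Drops = -2 by intervention discards those variables' equations.
Throughput = max(Drops, Retries) + 3  [with Drops=-2, Retries=3]  = 6

6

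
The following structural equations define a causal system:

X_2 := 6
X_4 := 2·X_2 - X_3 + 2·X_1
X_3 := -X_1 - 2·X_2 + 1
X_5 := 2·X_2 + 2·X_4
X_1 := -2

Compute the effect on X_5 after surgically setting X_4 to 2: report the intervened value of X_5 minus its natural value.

-30

Intervening sets X_4 = 2 and removes its equation (X_4 := 2·X_2 - X_3 + 2·X_1).
X_5 = 2·X_2 + 2·X_4  [with X_2=6, X_4=2]  = 16
Without intervention: X_3 = -X_1 - 2·X_2 + 1  [with X_1=-2, X_2=6]  = -9; X_4 = 2·X_2 - X_3 + 2·X_1  [with X_2=6, X_3=-9, X_1=-2]  = 17; X_5 = 2·X_2 + 2·X_4  [with X_2=6, X_4=17]  = 46.
Change = 16 − 46 = -30.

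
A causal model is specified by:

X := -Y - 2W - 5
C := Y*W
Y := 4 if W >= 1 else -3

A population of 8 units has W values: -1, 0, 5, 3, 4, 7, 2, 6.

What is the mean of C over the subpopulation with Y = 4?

18

Observing Y=4 restricts to units where Y's equation naturally yields 4: W ∈ {5, 3, 4, 7, 2, 6}. In that subpopulation C = 20, 12, 16, 28, 8, 24, mean 18.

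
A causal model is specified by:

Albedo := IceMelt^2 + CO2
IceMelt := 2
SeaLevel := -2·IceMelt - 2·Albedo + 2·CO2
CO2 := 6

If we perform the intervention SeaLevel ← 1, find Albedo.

Under do(SeaLevel=1), the mechanism SeaLevel := -2·IceMelt - 2·Albedo + 2·CO2 is discarded; SeaLevel is fixed at 1.
Since Albedo is not a descendant of the intervened variable, it is unaffected.
Albedo = IceMelt^2 + CO2  [with IceMelt=2, CO2=6]  = 10

10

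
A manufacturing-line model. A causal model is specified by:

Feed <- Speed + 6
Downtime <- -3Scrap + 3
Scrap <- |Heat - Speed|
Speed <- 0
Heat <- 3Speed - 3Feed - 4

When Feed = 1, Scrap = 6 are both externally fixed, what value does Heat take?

-7

The joint intervention fixes Feed = 1, Scrap = 6, removing each variable's own equation.
Heat = 3Speed - 3Feed - 4  [with Speed=0, Feed=1]  = -7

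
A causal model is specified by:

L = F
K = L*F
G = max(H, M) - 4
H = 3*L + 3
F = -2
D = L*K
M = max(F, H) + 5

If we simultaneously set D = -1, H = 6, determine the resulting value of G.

Setting D = -1, H = 6 by intervention discards those variables' equations.
M = max(F, H) + 5  [with F=-2, H=6]  = 11
G = max(H, M) - 4  [with H=6, M=11]  = 7

7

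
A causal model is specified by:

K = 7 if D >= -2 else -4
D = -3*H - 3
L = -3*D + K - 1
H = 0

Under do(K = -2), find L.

The intervention breaks the incoming arrows to K: K = 7 if D >= -2 else -4 no longer applies, and K = -2.
D = -3*H - 3  [with H=0]  = -3
L = -3*D + K - 1  [with D=-3, K=-2]  = 6

6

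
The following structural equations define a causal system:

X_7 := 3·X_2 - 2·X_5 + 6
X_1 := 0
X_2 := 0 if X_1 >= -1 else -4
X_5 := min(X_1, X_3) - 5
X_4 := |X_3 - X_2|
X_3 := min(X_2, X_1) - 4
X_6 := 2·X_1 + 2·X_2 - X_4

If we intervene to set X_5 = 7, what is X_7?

Under do(X_5=7), the mechanism X_5 := min(X_1, X_3) - 5 is discarded; X_5 is fixed at 7.
X_2 = 0 if X_1 >= -1 else -4  [with X_1=0]  = 0
X_7 = 3·X_2 - 2·X_5 + 6  [with X_2=0, X_5=7]  = -8

-8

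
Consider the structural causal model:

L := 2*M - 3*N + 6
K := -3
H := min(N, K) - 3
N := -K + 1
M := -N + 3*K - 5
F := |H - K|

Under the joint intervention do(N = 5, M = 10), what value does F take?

3

Under do(N = 5, M = 10), each intervened variable's structural equation is replaced by its fixed value.
H = min(N, K) - 3  [with N=5, K=-3]  = -6
F = |H - K|  [with H=-6, K=-3]  = 3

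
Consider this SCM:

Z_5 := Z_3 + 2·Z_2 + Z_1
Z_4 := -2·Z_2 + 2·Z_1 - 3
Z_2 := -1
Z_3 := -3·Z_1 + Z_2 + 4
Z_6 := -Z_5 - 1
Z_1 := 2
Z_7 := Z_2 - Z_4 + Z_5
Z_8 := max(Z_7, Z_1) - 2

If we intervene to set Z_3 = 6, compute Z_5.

do(Z_3=6) replaces the equation Z_3 := -3·Z_1 + Z_2 + 4 with the constant Z_3 = 6.
Z_5 = Z_3 + 2·Z_2 + Z_1  [with Z_3=6, Z_2=-1, Z_1=2]  = 6

6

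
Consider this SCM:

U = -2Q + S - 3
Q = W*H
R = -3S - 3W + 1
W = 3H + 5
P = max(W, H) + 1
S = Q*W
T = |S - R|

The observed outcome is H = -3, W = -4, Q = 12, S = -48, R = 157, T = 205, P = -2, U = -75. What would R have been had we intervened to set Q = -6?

-59

do(Q=-6) replaces the equation Q = W*H with the constant Q = -6.
W = 3H + 5  [with H=-3]  = -4
S = Q*W  [with Q=-6, W=-4]  = 24
R = -3S - 3W + 1  [with S=24, W=-4]  = -59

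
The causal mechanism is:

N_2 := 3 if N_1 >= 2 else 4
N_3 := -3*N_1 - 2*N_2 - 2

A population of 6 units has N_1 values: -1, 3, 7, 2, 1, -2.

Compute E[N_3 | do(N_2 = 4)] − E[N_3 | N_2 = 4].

-7

Under do(N_2=4), N_2's equation is replaced by N_2=4 for every unit. Per-unit N_3: -7, -19, -31, -16, -13, -4. Mean = -15.
E[N_3|N_2=4] averages over only the 3 units with N_2=4 (N_1 = -1, 1, -2): N_3 = -7, -13, -4, mean -8.
Difference = -15 − (-8) = -7.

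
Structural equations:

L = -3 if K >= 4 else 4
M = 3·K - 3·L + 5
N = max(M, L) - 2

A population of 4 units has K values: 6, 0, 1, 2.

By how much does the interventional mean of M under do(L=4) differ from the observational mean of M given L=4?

3.75

Under do(L=4), L's equation is replaced by L=4 for every unit. Per-unit M: 11, -7, -4, -1. Mean = -0.25.
E[M|L=4] averages over only the 3 units with L=4 (K = 0, 1, 2): M = -7, -4, -1, mean -4.
Difference = -0.25 − (-4) = 3.75.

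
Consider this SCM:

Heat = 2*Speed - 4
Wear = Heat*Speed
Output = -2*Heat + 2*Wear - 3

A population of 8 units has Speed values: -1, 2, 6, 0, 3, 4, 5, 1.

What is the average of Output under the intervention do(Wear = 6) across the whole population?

7

The intervention sets Wear=6 in all 8 units regardless of Speed. Recomputing Output per unit gives 21, 9, -7, 17, 5, 1, -3, 13; average 7.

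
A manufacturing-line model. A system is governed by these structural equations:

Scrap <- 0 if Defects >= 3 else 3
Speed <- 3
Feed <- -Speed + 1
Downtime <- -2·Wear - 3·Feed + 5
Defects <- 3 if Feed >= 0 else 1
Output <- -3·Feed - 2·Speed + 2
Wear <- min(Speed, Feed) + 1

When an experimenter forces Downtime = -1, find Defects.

Under do(Downtime=-1), the mechanism Downtime <- -2·Wear - 3·Feed + 5 is discarded; Downtime is fixed at -1.
Since Defects is not a descendant of the intervened variable, it is unaffected.
Feed = -Speed + 1  [with Speed=3]  = -2
Defects = 3 if Feed >= 0 else 1  [with Feed=-2]  = 1

1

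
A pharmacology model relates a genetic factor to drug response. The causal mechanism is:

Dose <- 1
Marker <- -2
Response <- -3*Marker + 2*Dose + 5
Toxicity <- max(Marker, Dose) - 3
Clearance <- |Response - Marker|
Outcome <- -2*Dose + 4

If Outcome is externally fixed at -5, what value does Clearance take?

15

do(Outcome=-5) replaces the equation Outcome <- -2*Dose + 4 with the constant Outcome = -5.
Since Clearance is not a descendant of the intervened variable, it is unaffected.
Response = -3*Marker + 2*Dose + 5  [with Marker=-2, Dose=1]  = 13
Clearance = |Response - Marker|  [with Response=13, Marker=-2]  = 15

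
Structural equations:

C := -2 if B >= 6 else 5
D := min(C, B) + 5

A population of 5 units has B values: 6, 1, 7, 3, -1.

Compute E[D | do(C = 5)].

7.6

The intervention sets C=5 in all 5 units regardless of B. Recomputing D per unit gives 10, 6, 10, 8, 4; average 7.6.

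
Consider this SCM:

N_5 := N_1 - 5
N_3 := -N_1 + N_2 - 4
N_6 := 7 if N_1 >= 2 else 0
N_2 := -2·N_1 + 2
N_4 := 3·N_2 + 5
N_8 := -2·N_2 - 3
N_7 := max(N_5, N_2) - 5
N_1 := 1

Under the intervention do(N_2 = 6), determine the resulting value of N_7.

Under do(N_2=6), the mechanism N_2 := -2·N_1 + 2 is discarded; N_2 is fixed at 6.
N_5 = N_1 - 5  [with N_1=1]  = -4
N_7 = max(N_5, N_2) - 5  [with N_5=-4, N_2=6]  = 1

1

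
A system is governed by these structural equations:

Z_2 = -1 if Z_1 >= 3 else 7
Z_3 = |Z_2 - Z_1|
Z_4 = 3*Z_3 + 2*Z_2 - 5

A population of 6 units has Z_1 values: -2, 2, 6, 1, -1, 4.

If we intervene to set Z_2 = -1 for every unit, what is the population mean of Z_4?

2

do(Z_2=-1) breaks Z_2's dependence on Z_1. With Z_2=-1 fixed, Z_4 across the units is -4, 2, 14, -1, -7, 8, mean 2.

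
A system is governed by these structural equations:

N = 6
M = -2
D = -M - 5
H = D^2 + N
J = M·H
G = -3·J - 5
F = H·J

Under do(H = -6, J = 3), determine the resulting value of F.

Under do(H = -6, J = 3), each intervened variable's structural equation is replaced by its fixed value.
F = H·J  [with H=-6, J=3]  = -18

-18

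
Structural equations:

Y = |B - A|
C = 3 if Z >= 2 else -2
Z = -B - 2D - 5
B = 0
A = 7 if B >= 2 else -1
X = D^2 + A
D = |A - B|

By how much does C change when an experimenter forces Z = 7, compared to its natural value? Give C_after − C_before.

Under do(Z=7), the mechanism Z = -B - 2D - 5 is discarded; Z is fixed at 7.
C = 3 if Z >= 2 else -2  [with Z=7]  = 3
Without intervention: A = 7 if B >= 2 else -1  [with B=0]  = -1; D = |A - B|  [with A=-1, B=0]  = 1; Z = -B - 2D - 5  [with B=0, D=1]  = -7; C = 3 if Z >= 2 else -2  [with Z=-7]  = -2.
Change = 3 − (-2) = 5.

5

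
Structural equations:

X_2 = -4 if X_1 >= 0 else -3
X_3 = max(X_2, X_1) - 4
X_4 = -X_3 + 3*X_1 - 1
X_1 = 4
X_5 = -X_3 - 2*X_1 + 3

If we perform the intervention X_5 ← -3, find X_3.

0

do(X_5=-3) replaces the equation X_5 = -X_3 - 2*X_1 + 3 with the constant X_5 = -3.
X_3 is not downstream of the intervention, so its value is determined by the original equations.
X_2 = -4 if X_1 >= 0 else -3  [with X_1=4]  = -4
X_3 = max(X_2, X_1) - 4  [with X_2=-4, X_1=4]  = 0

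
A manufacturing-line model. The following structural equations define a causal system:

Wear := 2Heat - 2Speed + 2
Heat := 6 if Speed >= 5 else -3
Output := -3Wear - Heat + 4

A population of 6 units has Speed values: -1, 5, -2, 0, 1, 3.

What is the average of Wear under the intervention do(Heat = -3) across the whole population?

Every unit gets Heat=-3 under the intervention. Wear values become -2, -14, 0, -4, -6, -10; E[Wear|do(Heat=-3)] = -6.

-6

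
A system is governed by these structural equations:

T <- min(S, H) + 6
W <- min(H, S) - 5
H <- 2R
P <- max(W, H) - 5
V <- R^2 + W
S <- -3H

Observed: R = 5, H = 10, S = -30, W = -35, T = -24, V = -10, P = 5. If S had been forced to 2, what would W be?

The intervention breaks the incoming arrows to S: S <- -3H no longer applies, and S = 2.
H = 2R  [with R=5]  = 10
W = min(H, S) - 5  [with H=10, S=2]  = -3

-3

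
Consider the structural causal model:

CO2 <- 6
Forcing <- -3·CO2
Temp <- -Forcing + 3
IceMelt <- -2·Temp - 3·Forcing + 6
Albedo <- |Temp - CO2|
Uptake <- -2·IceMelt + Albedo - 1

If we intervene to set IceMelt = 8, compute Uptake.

Under do(IceMelt=8), the mechanism IceMelt <- -2·Temp - 3·Forcing + 6 is discarded; IceMelt is fixed at 8.
Forcing = -3·CO2  [with CO2=6]  = -18
Temp = -Forcing + 3  [with Forcing=-18]  = 21
Albedo = |Temp - CO2|  [with Temp=21, CO2=6]  = 15
Uptake = -2·IceMelt + Albedo - 1  [with IceMelt=8, Albedo=15]  = -2

-2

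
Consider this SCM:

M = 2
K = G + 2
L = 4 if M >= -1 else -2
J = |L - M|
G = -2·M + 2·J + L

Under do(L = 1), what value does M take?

Under do(L=1), the mechanism L = 4 if M >= -1 else -2 is discarded; L is fixed at 1.
M is not downstream of the intervention, so its value is determined by the original equations.

2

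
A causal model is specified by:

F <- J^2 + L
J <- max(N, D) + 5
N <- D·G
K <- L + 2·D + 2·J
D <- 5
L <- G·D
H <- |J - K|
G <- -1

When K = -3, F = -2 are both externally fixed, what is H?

Under do(K = -3, F = -2), each intervened variable's structural equation is replaced by its fixed value.
N = D·G  [with D=5, G=-1]  = -5
J = max(N, D) + 5  [with N=-5, D=5]  = 10
H = |J - K|  [with J=10, K=-3]  = 13

13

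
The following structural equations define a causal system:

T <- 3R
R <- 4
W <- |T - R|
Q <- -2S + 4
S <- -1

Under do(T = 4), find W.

0

do(T=4) replaces the equation T <- 3R with the constant T = 4.
W = |T - R|  [with T=4, R=4]  = 0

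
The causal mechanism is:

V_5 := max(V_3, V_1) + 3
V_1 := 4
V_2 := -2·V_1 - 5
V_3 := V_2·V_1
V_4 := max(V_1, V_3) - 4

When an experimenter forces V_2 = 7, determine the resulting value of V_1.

Under do(V_2=7), the mechanism V_2 := -2·V_1 - 5 is discarded; V_2 is fixed at 7.
V_1 is not downstream of the intervention, so its value is determined by the original equations.

4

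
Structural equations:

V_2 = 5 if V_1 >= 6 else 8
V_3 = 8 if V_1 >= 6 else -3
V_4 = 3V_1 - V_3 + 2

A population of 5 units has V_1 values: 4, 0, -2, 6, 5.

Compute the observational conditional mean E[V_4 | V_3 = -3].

E[V_4|V_3=-3] averages over only the 4 units with V_3=-3 (V_1 = 4, 0, -2, 5): V_4 = 17, 5, -1, 20, mean 10.25.

10.25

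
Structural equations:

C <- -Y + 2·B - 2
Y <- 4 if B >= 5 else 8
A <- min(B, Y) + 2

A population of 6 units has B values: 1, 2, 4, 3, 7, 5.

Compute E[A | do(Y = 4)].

do(Y=4) breaks Y's dependence on B. With Y=4 fixed, A across the units is 3, 4, 6, 5, 6, 6, mean 5.

5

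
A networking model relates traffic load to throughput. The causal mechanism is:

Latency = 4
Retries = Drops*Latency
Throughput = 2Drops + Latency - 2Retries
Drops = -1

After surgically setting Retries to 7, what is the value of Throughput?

The intervention breaks the incoming arrows to Retries: Retries = Drops*Latency no longer applies, and Retries = 7.
Throughput = 2Drops + Latency - 2Retries  [with Drops=-1, Latency=4, Retries=7]  = -12

-12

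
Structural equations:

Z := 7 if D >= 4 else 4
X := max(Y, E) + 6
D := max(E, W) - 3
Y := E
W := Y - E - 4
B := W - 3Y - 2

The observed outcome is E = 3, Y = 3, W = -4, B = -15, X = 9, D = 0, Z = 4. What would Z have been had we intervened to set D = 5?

Intervening sets D = 5 and removes its equation (D := max(E, W) - 3).
Z = 7 if D >= 4 else 4  [with D=5]  = 7

7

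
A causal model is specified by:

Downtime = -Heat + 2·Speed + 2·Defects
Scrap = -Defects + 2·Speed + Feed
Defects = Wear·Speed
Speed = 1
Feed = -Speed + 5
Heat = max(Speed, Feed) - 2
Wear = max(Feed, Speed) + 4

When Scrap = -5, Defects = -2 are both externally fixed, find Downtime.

Setting Scrap = -5, Defects = -2 by intervention discards those variables' equations.
Feed = -Speed + 5  [with Speed=1]  = 4
Heat = max(Speed, Feed) - 2  [with Speed=1, Feed=4]  = 2
Downtime = -Heat + 2·Speed + 2·Defects  [with Heat=2, Speed=1, Defects=-2]  = -4

-4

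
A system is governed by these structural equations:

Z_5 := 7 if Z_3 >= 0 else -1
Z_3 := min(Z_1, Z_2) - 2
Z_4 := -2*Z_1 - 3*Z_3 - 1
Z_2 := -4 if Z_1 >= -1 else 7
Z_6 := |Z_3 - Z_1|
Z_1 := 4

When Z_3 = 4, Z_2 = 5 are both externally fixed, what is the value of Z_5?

Setting Z_3 = 4, Z_2 = 5 by intervention discards those variables' equations.
Z_5 = 7 if Z_3 >= 0 else -1  [with Z_3=4]  = 7

7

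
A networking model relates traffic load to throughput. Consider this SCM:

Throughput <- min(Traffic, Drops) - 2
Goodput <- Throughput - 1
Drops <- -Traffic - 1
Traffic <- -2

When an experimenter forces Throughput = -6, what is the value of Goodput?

-7

The intervention breaks the incoming arrows to Throughput: Throughput <- min(Traffic, Drops) - 2 no longer applies, and Throughput = -6.
Goodput = Throughput - 1  [with Throughput=-6]  = -7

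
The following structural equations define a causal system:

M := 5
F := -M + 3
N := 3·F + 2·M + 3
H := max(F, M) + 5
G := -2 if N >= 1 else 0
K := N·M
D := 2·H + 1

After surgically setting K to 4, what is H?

10

do(K=4) replaces the equation K := N·M with the constant K = 4.
No directed path runs from K to H, so H keeps its natural value.
F = -M + 3  [with M=5]  = -2
H = max(F, M) + 5  [with F=-2, M=5]  = 10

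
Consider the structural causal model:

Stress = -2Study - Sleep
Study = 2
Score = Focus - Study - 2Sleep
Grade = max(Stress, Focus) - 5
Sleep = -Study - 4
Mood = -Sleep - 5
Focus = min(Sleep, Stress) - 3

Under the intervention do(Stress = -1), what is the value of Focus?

-9

The intervention breaks the incoming arrows to Stress: Stress = -2Study - Sleep no longer applies, and Stress = -1.
Sleep = -Study - 4  [with Study=2]  = -6
Focus = min(Sleep, Stress) - 3  [with Sleep=-6, Stress=-1]  = -9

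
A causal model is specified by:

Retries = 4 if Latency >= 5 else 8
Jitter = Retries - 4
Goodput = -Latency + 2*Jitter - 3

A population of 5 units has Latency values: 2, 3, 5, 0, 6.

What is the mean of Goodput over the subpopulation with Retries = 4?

Conditioning on Retries=4 selects the 2 unit(s) with Latency ∈ {5, 6}. Their Goodput values: -8, -9. Mean = -8.5.

-8.5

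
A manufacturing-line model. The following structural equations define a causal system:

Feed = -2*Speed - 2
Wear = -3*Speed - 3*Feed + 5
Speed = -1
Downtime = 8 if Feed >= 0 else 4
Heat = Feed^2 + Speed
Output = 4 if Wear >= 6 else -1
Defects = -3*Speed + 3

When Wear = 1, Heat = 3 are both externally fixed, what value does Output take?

-1

The joint intervention fixes Wear = 1, Heat = 3, removing each variable's own equation.
Output = 4 if Wear >= 6 else -1  [with Wear=1]  = -1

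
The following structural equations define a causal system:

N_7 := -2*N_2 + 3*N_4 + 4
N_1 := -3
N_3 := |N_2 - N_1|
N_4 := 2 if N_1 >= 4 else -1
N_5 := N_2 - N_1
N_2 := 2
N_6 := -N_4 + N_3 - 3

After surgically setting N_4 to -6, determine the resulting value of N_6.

Under do(N_4=-6), the mechanism N_4 := 2 if N_1 >= 4 else -1 is discarded; N_4 is fixed at -6.
N_3 = |N_2 - N_1|  [with N_2=2, N_1=-3]  = 5
N_6 = -N_4 + N_3 - 3  [with N_4=-6, N_3=5]  = 8

8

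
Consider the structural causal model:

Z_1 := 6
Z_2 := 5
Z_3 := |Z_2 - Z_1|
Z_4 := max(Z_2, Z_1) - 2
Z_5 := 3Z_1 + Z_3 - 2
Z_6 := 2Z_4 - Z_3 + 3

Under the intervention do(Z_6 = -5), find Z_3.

1

do(Z_6=-5) replaces the equation Z_6 := 2Z_4 - Z_3 + 3 with the constant Z_6 = -5.
Z_3 is not downstream of the intervention, so its value is determined by the original equations.
Z_3 = |Z_2 - Z_1|  [with Z_2=5, Z_1=6]  = 1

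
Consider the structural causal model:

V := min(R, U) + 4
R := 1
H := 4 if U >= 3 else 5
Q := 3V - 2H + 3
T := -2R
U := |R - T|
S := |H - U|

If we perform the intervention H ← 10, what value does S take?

The intervention breaks the incoming arrows to H: H := 4 if U >= 3 else 5 no longer applies, and H = 10.
T = -2R  [with R=1]  = -2
U = |R - T|  [with R=1, T=-2]  = 3
S = |H - U|  [with H=10, U=3]  = 7

7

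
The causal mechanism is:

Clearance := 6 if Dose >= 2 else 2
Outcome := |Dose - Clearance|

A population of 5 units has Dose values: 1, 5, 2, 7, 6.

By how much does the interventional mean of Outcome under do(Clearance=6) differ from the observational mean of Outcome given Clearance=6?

Every unit gets Clearance=6 under the intervention. Outcome values become 5, 1, 4, 1, 0; E[Outcome|do(Clearance=6)] = 2.2.
Observing Clearance=6 restricts to units where Clearance's equation naturally yields 6: Dose ∈ {5, 2, 7, 6}. In that subpopulation Outcome = 1, 4, 1, 0, mean 1.5.
Difference = 2.2 − 1.5 = 0.7.

0.7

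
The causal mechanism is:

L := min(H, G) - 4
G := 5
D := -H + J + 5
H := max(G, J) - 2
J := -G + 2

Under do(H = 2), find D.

The intervention breaks the incoming arrows to H: H := max(G, J) - 2 no longer applies, and H = 2.
J = -G + 2  [with G=5]  = -3
D = -H + J + 5  [with H=2, J=-3]  = 0

0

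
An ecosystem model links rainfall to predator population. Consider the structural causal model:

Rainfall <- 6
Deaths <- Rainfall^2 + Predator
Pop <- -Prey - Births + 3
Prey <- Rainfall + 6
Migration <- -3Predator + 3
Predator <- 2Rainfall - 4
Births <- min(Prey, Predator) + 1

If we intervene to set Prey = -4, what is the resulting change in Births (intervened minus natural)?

-12

Under do(Prey=-4), the mechanism Prey <- Rainfall + 6 is discarded; Prey is fixed at -4.
Predator = 2Rainfall - 4  [with Rainfall=6]  = 8
Births = min(Prey, Predator) + 1  [with Prey=-4, Predator=8]  = -3
Without intervention: Prey = Rainfall + 6  [with Rainfall=6]  = 12; Predator = 2Rainfall - 4  [with Rainfall=6]  = 8; Births = min(Prey, Predator) + 1  [with Prey=12, Predator=8]  = 9.
Change = -3 − 9 = -12.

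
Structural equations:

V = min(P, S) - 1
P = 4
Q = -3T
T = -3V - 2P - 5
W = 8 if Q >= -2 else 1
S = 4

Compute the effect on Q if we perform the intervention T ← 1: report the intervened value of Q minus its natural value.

Intervening sets T = 1 and removes its equation (T = -3V - 2P - 5).
Q = -3T  [with T=1]  = -3
Without intervention: V = min(P, S) - 1  [with P=4, S=4]  = 3; T = -3V - 2P - 5  [with V=3, P=4]  = -22; Q = -3T  [with T=-22]  = 66.
Change = -3 − 66 = -69.

-69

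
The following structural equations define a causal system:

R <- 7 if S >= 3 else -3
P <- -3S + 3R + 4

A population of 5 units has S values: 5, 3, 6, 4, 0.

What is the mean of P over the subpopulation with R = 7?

Conditioning on R=7 selects the 4 unit(s) with S ∈ {5, 3, 6, 4}. Their P values: 10, 16, 7, 13. Mean = 11.5.

11.5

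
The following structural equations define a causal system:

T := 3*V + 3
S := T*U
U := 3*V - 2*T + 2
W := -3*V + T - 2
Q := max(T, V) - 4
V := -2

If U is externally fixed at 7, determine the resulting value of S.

The intervention breaks the incoming arrows to U: U := 3*V - 2*T + 2 no longer applies, and U = 7.
T = 3*V + 3  [with V=-2]  = -3
S = T*U  [with T=-3, U=7]  = -21

-21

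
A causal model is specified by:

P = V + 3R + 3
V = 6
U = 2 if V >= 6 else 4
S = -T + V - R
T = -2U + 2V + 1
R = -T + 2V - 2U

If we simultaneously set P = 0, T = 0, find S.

The joint intervention fixes P = 0, T = 0, removing each variable's own equation.
U = 2 if V >= 6 else 4  [with V=6]  = 2
R = -T + 2V - 2U  [with T=0, V=6, U=2]  = 8
S = -T + V - R  [with T=0, V=6, R=8]  = -2

-2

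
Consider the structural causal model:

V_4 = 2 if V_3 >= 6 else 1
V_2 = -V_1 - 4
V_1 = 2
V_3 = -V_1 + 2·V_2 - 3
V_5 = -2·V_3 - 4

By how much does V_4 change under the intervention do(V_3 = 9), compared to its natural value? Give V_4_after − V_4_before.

1

The intervention breaks the incoming arrows to V_3: V_3 = -V_1 + 2·V_2 - 3 no longer applies, and V_3 = 9.
V_4 = 2 if V_3 >= 6 else 1  [with V_3=9]  = 2
Without intervention: V_2 = -V_1 - 4  [with V_1=2]  = -6; V_3 = -V_1 + 2·V_2 - 3  [with V_1=2, V_2=-6]  = -17; V_4 = 2 if V_3 >= 6 else 1  [with V_3=-17]  = 1.
Change = 2 − 1 = 1.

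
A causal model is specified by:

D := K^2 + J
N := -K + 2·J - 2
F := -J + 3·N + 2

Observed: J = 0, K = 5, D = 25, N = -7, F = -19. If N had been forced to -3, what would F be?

-7

Intervening sets N = -3 and removes its equation (N := -K + 2·J - 2).
F = -J + 3·N + 2  [with J=0, N=-3]  = -7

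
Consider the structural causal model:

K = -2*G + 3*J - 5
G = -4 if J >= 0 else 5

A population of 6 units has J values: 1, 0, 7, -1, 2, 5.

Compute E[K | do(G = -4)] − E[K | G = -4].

The intervention sets G=-4 in all 6 units regardless of J. Recomputing K per unit gives 6, 3, 24, 0, 9, 18; average 10.
Conditioning on G=-4 selects the 5 unit(s) with J ∈ {1, 0, 7, 2, 5}. Their K values: 6, 3, 24, 9, 18. Mean = 12.
Difference = 10 − 12 = -2.

-2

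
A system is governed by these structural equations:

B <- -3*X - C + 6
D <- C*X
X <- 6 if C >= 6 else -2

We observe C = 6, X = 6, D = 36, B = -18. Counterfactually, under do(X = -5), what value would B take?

Under do(X=-5), the mechanism X <- 6 if C >= 6 else -2 is discarded; X is fixed at -5.
B = -3*X - C + 6  [with X=-5, C=6]  = 15

15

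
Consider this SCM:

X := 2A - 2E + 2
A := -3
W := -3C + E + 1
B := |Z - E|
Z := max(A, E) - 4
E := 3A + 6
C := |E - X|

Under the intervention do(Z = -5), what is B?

2

do(Z=-5) replaces the equation Z := max(A, E) - 4 with the constant Z = -5.
E = 3A + 6  [with A=-3]  = -3
B = |Z - E|  [with Z=-5, E=-3]  = 2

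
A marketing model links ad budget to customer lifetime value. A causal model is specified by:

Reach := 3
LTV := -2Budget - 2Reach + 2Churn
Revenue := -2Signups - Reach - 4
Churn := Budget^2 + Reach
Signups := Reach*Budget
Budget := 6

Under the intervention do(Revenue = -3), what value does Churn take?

The intervention breaks the incoming arrows to Revenue: Revenue := -2Signups - Reach - 4 no longer applies, and Revenue = -3.
Since Churn is not a descendant of the intervened variable, it is unaffected.
Churn = Budget^2 + Reach  [with Budget=6, Reach=3]  = 39

39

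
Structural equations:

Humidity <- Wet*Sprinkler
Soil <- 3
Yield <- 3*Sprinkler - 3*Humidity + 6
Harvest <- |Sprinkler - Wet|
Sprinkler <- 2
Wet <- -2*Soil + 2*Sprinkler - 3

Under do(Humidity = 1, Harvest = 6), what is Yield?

Setting Humidity = 1, Harvest = 6 by intervention discards those variables' equations.
Yield = 3*Sprinkler - 3*Humidity + 6  [with Sprinkler=2, Humidity=1]  = 9

9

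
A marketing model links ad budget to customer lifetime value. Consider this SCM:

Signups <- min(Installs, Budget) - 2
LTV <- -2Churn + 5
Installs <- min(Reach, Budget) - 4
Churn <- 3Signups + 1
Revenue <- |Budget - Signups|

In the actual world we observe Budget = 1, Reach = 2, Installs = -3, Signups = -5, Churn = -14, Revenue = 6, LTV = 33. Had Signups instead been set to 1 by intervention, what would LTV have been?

-3

The intervention breaks the incoming arrows to Signups: Signups <- min(Installs, Budget) - 2 no longer applies, and Signups = 1.
Churn = 3Signups + 1  [with Signups=1]  = 4
LTV = -2Churn + 5  [with Churn=4]  = -3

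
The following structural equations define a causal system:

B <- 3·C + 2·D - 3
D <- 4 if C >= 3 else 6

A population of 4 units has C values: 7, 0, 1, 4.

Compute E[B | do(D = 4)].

14

Under do(D=4), D's equation is replaced by D=4 for every unit. Per-unit B: 26, 5, 8, 17. Mean = 14.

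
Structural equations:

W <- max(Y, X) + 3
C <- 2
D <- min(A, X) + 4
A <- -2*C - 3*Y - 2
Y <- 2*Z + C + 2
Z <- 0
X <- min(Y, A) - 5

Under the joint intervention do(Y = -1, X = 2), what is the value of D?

Under do(Y = -1, X = 2), each intervened variable's structural equation is replaced by its fixed value.
A = -2*C - 3*Y - 2  [with C=2, Y=-1]  = -3
D = min(A, X) + 4  [with A=-3, X=2]  = 1

1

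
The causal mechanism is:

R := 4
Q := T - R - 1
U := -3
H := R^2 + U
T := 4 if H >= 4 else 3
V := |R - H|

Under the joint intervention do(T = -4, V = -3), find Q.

-9

Setting T = -4, V = -3 by intervention discards those variables' equations.
Q = T - R - 1  [with T=-4, R=4]  = -9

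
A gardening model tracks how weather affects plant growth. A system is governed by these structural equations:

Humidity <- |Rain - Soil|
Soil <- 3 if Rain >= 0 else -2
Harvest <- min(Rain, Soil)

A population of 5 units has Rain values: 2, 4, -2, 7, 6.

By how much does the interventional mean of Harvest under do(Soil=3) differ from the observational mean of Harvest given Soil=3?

do(Soil=3) breaks Soil's dependence on Rain. With Soil=3 fixed, Harvest across the units is 2, 3, -2, 3, 3, mean 1.8.
E[Harvest|Soil=3] averages over only the 4 units with Soil=3 (Rain = 2, 4, 7, 6): Harvest = 2, 3, 3, 3, mean 2.75.
Difference = 1.8 − 2.75 = -0.95.

-0.95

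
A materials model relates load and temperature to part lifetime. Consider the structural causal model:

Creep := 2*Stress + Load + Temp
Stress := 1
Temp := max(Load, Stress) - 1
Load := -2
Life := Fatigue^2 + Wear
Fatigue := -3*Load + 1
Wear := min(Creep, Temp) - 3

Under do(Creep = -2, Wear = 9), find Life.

58

Under do(Creep = -2, Wear = 9), each intervened variable's structural equation is replaced by its fixed value.
Fatigue = -3*Load + 1  [with Load=-2]  = 7
Life = Fatigue^2 + Wear  [with Fatigue=7, Wear=9]  = 58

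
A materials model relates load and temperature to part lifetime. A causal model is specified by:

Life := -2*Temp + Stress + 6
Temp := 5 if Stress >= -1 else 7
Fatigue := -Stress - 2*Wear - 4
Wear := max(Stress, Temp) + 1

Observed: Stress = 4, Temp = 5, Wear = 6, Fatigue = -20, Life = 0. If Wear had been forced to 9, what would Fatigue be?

The intervention breaks the incoming arrows to Wear: Wear := max(Stress, Temp) + 1 no longer applies, and Wear = 9.
Fatigue = -Stress - 2*Wear - 4  [with Stress=4, Wear=9]  = -26

-26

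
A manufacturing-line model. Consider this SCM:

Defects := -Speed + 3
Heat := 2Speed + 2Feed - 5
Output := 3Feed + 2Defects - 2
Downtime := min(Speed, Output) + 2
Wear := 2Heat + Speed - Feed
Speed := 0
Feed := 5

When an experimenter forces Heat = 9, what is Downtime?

2

The intervention breaks the incoming arrows to Heat: Heat := 2Speed + 2Feed - 5 no longer applies, and Heat = 9.
Downtime is not downstream of the intervention, so its value is determined by the original equations.
Defects = -Speed + 3  [with Speed=0]  = 3
Output = 3Feed + 2Defects - 2  [with Feed=5, Defects=3]  = 19
Downtime = min(Speed, Output) + 2  [with Speed=0, Output=19]  = 2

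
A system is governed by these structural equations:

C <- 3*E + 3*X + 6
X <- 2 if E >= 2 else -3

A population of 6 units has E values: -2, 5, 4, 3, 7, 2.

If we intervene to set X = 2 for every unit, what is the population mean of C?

Under do(X=2), X's equation is replaced by X=2 for every unit. Per-unit C: 6, 27, 24, 21, 33, 18. Mean = 21.5.

21.5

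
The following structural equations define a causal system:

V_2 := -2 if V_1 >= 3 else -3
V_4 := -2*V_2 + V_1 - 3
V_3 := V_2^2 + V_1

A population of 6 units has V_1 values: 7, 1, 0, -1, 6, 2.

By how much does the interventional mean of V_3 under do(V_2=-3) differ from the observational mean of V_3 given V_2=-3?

do(V_2=-3) breaks V_2's dependence on V_1. With V_2=-3 fixed, V_3 across the units is 16, 10, 9, 8, 15, 11, mean 11.5.
E[V_3|V_2=-3] averages over only the 4 units with V_2=-3 (V_1 = 1, 0, -1, 2): V_3 = 10, 9, 8, 11, mean 9.5.
Difference = 11.5 − 9.5 = 2.

2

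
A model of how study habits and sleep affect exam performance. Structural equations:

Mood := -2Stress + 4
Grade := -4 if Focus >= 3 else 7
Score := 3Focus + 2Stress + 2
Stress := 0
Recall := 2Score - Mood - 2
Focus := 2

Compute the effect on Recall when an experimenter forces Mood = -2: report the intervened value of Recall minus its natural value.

6

Intervening sets Mood = -2 and removes its equation (Mood := -2Stress + 4).
Score = 3Focus + 2Stress + 2  [with Focus=2, Stress=0]  = 8
Recall = 2Score - Mood - 2  [with Score=8, Mood=-2]  = 16
Without intervention: Score = 3Focus + 2Stress + 2  [with Focus=2, Stress=0]  = 8; Mood = -2Stress + 4  [with Stress=0]  = 4; Recall = 2Score - Mood - 2  [with Score=8, Mood=4]  = 10.
Change = 16 − 10 = 6.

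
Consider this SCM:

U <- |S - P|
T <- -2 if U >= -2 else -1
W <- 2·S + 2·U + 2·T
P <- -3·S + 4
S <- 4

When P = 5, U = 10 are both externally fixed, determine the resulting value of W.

24

Under do(P = 5, U = 10), each intervened variable's structural equation is replaced by its fixed value.
T = -2 if U >= -2 else -1  [with U=10]  = -2
W = 2·S + 2·U + 2·T  [with S=4, U=10, T=-2]  = 24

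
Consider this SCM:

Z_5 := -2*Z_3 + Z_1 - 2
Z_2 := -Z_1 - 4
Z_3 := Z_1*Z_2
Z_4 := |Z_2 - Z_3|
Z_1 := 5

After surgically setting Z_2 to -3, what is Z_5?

33

do(Z_2=-3) replaces the equation Z_2 := -Z_1 - 4 with the constant Z_2 = -3.
Z_3 = Z_1*Z_2  [with Z_1=5, Z_2=-3]  = -15
Z_5 = -2*Z_3 + Z_1 - 2  [with Z_3=-15, Z_1=5]  = 33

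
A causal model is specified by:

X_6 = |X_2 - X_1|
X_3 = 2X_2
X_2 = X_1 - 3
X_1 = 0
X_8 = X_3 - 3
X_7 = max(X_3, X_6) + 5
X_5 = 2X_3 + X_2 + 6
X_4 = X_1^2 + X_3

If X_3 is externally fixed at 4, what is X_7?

The intervention breaks the incoming arrows to X_3: X_3 = 2X_2 no longer applies, and X_3 = 4.
X_2 = X_1 - 3  [with X_1=0]  = -3
X_6 = |X_2 - X_1|  [with X_2=-3, X_1=0]  = 3
X_7 = max(X_3, X_6) + 5  [with X_3=4, X_6=3]  = 9

9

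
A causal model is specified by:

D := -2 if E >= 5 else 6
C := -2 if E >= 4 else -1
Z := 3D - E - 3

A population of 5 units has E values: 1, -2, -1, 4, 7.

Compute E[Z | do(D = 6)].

13.2

Under do(D=6), D's equation is replaced by D=6 for every unit. Per-unit Z: 14, 17, 16, 11, 8. Mean = 13.2.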